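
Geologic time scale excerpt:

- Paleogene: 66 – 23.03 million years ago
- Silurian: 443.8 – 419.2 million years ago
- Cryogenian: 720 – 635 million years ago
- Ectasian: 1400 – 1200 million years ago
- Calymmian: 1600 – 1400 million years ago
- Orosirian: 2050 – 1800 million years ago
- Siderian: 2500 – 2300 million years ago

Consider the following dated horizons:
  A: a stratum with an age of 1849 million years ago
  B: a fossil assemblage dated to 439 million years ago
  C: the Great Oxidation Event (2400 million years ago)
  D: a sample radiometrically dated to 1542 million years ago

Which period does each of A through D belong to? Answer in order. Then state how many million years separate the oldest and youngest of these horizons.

A — Orosirian; B — Silurian; C — Siderian; D — Calymmian; span 1961 million years

Match each age against the start–end ranges in the excerpt: A = 1849 Ma → Orosirian (2050–1800); B = 439 Ma → Silurian (443.8–419.2); C = 2400 Ma → Siderian (2500–2300); D = 1542 Ma → Calymmian (1600–1400).
The largest age is 2400 Ma and the smallest is 439 Ma; their difference is 1961 Myr.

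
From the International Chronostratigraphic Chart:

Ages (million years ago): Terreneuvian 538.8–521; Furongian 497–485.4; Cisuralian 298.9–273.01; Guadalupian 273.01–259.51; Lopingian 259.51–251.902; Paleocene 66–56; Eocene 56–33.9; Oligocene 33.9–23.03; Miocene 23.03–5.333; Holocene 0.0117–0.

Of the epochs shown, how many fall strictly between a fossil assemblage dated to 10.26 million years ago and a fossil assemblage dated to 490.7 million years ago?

6

490.7 Ma sits inside the Furongian (497–485.4) and 10.26 Ma inside the Miocene (23.03–5.333); neither of those is wholly between the two dates.
The listed epochs lying completely between them are Cisuralian, Guadalupian, Lopingian, Paleocene, Eocene, Oligocene — 6 in all.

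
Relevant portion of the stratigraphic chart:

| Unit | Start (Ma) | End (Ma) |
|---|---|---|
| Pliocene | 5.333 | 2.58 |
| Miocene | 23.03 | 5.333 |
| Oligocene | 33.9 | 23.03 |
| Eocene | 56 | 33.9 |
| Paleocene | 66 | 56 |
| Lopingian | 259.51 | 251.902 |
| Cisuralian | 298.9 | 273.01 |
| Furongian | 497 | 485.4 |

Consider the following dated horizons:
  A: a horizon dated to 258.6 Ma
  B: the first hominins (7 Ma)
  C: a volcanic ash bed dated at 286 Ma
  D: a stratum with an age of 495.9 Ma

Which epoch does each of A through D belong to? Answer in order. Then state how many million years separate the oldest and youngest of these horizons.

Match each age against the start–end ranges in the excerpt: A = 258.6 Ma → Lopingian (259.51–251.902); B = 7 Ma → Miocene (23.03–5.333); C = 286 Ma → Cisuralian (298.9–273.01); D = 495.9 Ma → Furongian (497–485.4).
The largest age is 495.9 Ma and the smallest is 7 Ma; their difference is 488.9 Myr.

A — Lopingian; B — Miocene; C — Cisuralian; D — Furongian; span 488.9 million years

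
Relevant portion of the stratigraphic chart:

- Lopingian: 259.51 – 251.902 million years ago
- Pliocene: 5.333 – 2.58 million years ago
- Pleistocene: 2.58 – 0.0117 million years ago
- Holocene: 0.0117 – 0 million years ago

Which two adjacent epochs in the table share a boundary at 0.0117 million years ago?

The Pleistocene ends at 0.0117 million years ago and the Holocene begins at 0.0117 million years ago, so they share that boundary.

Pleistocene and Holocene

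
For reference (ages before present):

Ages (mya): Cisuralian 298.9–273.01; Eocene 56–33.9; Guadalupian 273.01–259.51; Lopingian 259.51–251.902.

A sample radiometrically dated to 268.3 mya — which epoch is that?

268.3 Ma lies between 273.01 and 259.51 Ma, so it falls in the Guadalupian.

Guadalupian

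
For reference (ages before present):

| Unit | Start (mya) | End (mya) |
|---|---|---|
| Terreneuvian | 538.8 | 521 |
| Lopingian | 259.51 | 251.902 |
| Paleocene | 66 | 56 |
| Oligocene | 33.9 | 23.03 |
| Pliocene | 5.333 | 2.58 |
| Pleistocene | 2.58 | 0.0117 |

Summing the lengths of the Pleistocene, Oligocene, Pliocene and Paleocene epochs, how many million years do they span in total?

Duration is start − end for each: (2.58 − 0.0117) + (33.9 − 23.03) + (5.333 − 2.58) + (66 − 56).
That is 2.5683 + 10.87 + 2.753 + 10, which totals 26.1913 million years.

26.1913 million years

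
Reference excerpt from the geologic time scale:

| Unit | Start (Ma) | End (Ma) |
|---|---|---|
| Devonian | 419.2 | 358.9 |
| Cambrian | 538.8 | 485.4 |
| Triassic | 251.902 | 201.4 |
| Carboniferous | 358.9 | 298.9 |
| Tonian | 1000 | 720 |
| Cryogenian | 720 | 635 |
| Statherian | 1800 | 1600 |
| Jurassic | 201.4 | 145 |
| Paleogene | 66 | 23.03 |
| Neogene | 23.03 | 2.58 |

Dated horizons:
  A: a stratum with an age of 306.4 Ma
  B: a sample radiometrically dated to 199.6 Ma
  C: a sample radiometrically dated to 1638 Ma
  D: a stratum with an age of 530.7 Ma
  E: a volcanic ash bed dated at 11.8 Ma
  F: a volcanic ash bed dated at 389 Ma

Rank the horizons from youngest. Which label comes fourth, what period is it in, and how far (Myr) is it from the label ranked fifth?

F, in the Devonian; 141.7 million years to D

Sorted youngest-first by Ma: E (11.8), B (199.6), A (306.4), F (389), D (530.7), C (1638).
The fourth youngest is F at 389 Ma, which lies in 419.2–358.9 Ma: the Devonian.
The fifth youngest is D at 530.7 Ma; separation = |389 − 530.7| = 141.7 Myr.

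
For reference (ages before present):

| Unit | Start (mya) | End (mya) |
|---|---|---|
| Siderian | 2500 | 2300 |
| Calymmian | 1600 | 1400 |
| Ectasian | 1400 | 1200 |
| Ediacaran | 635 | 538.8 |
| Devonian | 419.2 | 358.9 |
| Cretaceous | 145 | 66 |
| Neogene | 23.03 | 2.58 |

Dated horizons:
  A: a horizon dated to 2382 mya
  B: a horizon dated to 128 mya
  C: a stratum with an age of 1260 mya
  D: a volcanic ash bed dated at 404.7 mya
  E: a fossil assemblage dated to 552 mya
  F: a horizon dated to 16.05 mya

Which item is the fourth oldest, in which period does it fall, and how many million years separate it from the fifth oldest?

D, in the Devonian; 276.7 million years to B

Larger Ma means older, so oldest first: A 2382 > C 1260 > E 552 > D 404.7 > B 128 > F 16.05.
Counting 4 along gives D (404.7 Ma); the excerpt puts that inside the Devonian, 419.2–358.9 Ma.
Next in line is B (128 Ma), and 404.7 − 128 = 276.7 Myr.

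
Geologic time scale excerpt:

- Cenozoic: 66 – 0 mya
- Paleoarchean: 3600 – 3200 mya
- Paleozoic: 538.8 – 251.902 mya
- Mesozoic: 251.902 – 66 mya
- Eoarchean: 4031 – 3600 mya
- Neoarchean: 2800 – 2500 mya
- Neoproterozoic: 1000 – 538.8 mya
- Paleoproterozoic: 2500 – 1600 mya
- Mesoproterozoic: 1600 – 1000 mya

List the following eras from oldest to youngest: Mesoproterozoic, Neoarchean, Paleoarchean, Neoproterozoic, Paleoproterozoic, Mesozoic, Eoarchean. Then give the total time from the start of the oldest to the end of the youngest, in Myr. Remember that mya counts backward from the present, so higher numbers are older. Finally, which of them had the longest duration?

Eoarchean, Paleoarchean, Neoarchean, Paleoproterozoic, Mesoproterozoic, Neoproterozoic, Mesozoic; total span 3965 Myr; longest is Paleoproterozoic

Start ages (Ma): Eoarchean 4031, Paleoarchean 3600, Neoarchean 2800, Paleoproterozoic 2500, Mesoproterozoic 1600, Neoproterozoic 1000, Mesozoic 251.902.
Ordered oldest to youngest: Eoarchean, Paleoarchean, Neoarchean, Paleoproterozoic, Mesoproterozoic, Neoproterozoic, Mesozoic.
Span = 4031 − 66 = 3965 Myr.
Durations: Paleoproterozoic 900, Mesozoic 185.902, Neoproterozoic 461.2, Neoarchean 300, Mesoproterozoic 600, Eoarchean 431, Paleoarchean 400 → longest is Paleoproterozoic (900 Myr).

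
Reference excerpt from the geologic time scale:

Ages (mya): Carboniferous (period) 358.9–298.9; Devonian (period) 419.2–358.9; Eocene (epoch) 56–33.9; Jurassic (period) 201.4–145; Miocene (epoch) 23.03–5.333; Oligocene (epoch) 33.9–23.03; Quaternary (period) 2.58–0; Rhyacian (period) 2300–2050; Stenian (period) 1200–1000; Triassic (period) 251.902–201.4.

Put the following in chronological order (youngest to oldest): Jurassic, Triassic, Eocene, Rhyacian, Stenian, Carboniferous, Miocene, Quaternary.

Read off each span (Ma): Jurassic 201.4–145; Triassic 251.902–201.4; Eocene 56–33.9; Rhyacian 2300–2050; Stenian 1200–1000; Carboniferous 358.9–298.9; Miocene 23.03–5.333; Quaternary 2.58–0.
Larger Ma is older, so oldest→youngest is Rhyacian, Stenian, Carboniferous, Triassic, Jurassic, Eocene, Miocene, Quaternary; reverse it for youngest→oldest.

Quaternary, then Miocene, then Eocene, then Jurassic, then Triassic, then Carboniferous, then Stenian, then Rhyacian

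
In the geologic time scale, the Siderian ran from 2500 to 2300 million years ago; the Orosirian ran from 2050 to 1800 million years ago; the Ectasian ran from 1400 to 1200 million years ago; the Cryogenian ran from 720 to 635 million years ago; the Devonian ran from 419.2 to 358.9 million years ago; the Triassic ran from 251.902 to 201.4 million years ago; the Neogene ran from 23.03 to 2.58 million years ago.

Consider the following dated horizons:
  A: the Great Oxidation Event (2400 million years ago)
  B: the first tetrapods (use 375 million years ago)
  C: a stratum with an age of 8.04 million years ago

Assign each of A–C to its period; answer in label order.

A — Siderian; B — Devonian; C — Neogene

A: 2400 Ma lies in 2500–2300 Ma, so Siderian.
B: 375 Ma lies in 419.2–358.9 Ma, so Devonian.
C: 8.04 Ma lies in 23.03–2.58 Ma, so Neogene.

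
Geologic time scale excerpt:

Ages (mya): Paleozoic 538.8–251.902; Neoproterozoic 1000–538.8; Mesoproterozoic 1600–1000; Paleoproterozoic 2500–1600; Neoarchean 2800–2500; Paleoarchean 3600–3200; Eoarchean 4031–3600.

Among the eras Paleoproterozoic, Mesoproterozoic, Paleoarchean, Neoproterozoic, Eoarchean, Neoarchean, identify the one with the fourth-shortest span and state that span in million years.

Durations: Paleoproterozoic 900; Mesoproterozoic 600; Paleoarchean 400; Neoproterozoic 461.2; Eoarchean 431; Neoarchean 300 Myr.
Sorted shortest-first: Neoarchean (300), Paleoarchean (400), Eoarchean (431), Neoproterozoic (461.2), Mesoproterozoic (600), Paleoproterozoic (900).
The fourth shortest is Neoproterozoic at 461.2 Myr.

Neoproterozoic, 461.2 million years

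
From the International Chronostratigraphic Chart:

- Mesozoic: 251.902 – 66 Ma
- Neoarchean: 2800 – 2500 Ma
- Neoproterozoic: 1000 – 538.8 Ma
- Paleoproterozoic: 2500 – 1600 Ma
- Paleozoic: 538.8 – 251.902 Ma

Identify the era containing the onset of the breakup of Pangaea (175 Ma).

Mesozoic

175 Ma lies between 251.902 and 66 Ma, so it falls in the Mesozoic.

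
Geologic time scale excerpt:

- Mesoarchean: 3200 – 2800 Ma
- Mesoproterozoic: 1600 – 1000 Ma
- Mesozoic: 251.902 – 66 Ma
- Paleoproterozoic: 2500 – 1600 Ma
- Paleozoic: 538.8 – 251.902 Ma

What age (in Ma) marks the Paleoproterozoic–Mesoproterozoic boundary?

1600 Ma

The Paleoproterozoic ends and the Mesoproterozoic begins at 1600 Ma.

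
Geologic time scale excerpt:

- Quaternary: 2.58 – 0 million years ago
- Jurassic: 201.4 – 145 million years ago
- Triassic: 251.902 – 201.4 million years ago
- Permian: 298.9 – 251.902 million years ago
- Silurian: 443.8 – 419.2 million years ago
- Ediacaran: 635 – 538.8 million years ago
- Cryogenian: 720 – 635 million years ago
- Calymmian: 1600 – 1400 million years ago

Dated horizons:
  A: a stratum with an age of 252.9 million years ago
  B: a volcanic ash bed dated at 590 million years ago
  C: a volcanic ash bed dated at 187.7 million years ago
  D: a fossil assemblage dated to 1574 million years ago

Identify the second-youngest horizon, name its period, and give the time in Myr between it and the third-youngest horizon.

A, in the Permian; 337.1 million years to B

Sorted youngest-first by Ma: C (187.7), A (252.9), B (590), D (1574).
The second youngest is A at 252.9 Ma, which lies in 298.9–251.902 Ma: the Permian.
The third youngest is B at 590 Ma; separation = |252.9 − 590| = 337.1 Myr.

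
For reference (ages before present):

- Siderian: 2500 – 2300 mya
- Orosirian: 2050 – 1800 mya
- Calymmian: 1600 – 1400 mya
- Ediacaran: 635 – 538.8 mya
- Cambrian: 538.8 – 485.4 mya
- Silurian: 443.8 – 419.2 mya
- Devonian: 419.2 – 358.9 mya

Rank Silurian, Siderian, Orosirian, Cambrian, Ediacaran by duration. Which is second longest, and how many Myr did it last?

Start − end for each: Silurian 443.8 − 419.2 = 24.6; Siderian 2500 − 2300 = 200; Orosirian 2050 − 1800 = 250; Cambrian 538.8 − 485.4 = 53.4; Ediacaran 635 − 538.8 = 96.2.
Ranking these from longest: Orosirian > Siderian > Ediacaran > Cambrian > Silurian.
Position 2 in that ranking is Siderian, which lasted 200 Myr.

Siderian, 200 million years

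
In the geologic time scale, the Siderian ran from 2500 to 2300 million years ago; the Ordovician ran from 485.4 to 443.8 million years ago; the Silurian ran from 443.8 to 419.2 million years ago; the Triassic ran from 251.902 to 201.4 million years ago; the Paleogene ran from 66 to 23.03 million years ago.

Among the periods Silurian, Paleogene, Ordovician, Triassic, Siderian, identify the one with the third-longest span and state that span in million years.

Durations: Silurian 24.6; Paleogene 42.97; Ordovician 41.6; Triassic 50.502; Siderian 200 Myr.
Sorted longest-first: Siderian (200), Triassic (50.502), Paleogene (42.97), Ordovician (41.6), Silurian (24.6).
The third longest is Paleogene at 42.97 Myr.

Paleogene, 42.97 million years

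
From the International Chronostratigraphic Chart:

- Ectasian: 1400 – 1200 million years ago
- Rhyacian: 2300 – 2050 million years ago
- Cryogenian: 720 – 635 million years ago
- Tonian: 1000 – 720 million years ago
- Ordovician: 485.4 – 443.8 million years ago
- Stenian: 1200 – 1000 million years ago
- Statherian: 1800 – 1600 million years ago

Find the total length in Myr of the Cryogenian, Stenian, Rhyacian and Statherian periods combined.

Each duration: Cryogenian = 85; Stenian = 200; Rhyacian = 250; Statherian = 200.
Sum: 85 + 200 + 250 + 200 = 735 Myr.

735 million years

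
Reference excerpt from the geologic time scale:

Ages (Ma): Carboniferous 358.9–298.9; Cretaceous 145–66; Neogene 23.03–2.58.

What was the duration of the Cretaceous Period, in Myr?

79 million years

145 − 66 = 79 million years.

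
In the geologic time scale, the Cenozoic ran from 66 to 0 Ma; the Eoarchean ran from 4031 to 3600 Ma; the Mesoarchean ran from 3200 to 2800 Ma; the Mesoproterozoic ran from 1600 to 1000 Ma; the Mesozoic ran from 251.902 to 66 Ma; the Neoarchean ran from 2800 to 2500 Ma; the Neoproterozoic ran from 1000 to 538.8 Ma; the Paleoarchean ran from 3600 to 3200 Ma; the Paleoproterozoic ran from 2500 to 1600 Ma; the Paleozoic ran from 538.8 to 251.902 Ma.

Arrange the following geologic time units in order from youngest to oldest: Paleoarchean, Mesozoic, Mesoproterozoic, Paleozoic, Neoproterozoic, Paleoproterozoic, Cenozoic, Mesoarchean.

Cenozoic → Mesozoic → Paleozoic → Neoproterozoic → Mesoproterozoic → Paleoproterozoic → Mesoarchean → Paleoarchean

The oldest of these is Paleoarchean (starts 3600 Ma) and the youngest is Cenozoic (ends 0 Ma).
In between, by decreasing start age: Mesoarchean (3200), Paleoproterozoic (2500), Mesoproterozoic (1600), Neoproterozoic (1000), Paleozoic (538.8), Mesozoic (251.902).
Listing youngest first means reversing that sequence.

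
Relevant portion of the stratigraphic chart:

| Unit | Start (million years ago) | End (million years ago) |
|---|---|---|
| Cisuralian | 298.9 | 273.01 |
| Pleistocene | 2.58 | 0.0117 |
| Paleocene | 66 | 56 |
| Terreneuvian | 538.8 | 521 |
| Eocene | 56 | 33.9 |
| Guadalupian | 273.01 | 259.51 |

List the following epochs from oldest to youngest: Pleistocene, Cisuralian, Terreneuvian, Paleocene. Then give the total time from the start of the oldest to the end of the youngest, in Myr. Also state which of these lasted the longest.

Terreneuvian → Cisuralian → Paleocene → Pleistocene; total span 538.7883 Myr; longest is Cisuralian

From the excerpt: Pleistocene 2.58–0.0117; Cisuralian 298.9–273.01; Terreneuvian 538.8–521; Paleocene 66–56 (Ma).
Larger Ma is earlier, so the oldest is Terreneuvian and the youngest is Pleistocene; oldest to youngest: Terreneuvian, Cisuralian, Paleocene, Pleistocene.
Oldest start 538.8 minus youngest end 0.0117 gives 538.7883 Myr overall.
Individual lengths (start − end): Cisuralian 25.89; Paleocene 10; Pleistocene 2.5683; Terreneuvian 17.8. The largest is Cisuralian at 25.89 Myr.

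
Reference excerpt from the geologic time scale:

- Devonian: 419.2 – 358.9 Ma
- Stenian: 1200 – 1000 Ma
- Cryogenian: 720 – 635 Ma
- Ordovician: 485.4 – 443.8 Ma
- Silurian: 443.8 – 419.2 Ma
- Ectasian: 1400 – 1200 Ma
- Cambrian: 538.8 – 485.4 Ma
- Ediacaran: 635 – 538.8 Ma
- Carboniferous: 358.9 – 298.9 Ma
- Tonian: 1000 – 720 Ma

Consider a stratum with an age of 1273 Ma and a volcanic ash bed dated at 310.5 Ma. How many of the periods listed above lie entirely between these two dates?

1273 Ma sits inside the Ectasian (1400–1200) and 310.5 Ma inside the Carboniferous (358.9–298.9); neither of those is wholly between the two dates.
The listed periods lying completely between them are Stenian, Tonian, Cryogenian, Ediacaran, Cambrian, Ordovician, Silurian, Devonian — 8 in all.

8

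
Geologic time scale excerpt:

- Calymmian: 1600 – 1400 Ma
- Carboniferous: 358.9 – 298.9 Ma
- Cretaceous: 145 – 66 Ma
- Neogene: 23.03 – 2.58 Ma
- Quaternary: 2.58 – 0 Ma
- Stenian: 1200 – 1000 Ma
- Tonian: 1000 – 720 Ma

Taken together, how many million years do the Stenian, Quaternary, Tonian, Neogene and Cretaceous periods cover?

582.03 million years

Each duration: Stenian = 200; Quaternary = 2.58; Tonian = 280; Neogene = 20.45; Cretaceous = 79.
Sum: 200 + 2.58 + 280 + 20.45 + 79 = 582.03 Myr.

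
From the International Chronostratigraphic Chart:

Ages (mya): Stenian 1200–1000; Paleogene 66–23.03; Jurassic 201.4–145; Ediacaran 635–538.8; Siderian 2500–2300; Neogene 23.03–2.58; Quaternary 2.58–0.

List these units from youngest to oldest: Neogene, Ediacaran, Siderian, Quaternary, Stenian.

Quaternary, Neogene, Ediacaran, Stenian, Siderian

Sorting by start age (ascending Ma, since larger Ma = older): Quaternary start 2.58, Neogene start 23.03, Ediacaran start 635, Stenian start 1200, Siderian start 2500.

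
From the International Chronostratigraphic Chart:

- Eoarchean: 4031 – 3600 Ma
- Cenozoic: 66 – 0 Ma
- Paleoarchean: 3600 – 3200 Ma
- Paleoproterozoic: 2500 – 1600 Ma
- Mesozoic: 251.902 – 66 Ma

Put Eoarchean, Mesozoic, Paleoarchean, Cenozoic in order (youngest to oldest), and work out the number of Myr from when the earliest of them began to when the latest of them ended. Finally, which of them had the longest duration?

Start ages (Ma): Eoarchean 4031, Paleoarchean 3600, Mesozoic 251.902, Cenozoic 66.
Ordered youngest to oldest: Cenozoic, Mesozoic, Paleoarchean, Eoarchean.
Span = 4031 − 0 = 4031 Myr.
Durations: Mesozoic 185.902, Paleoarchean 400, Cenozoic 66, Eoarchean 431 → longest is Eoarchean (431 Myr).

Cenozoic → Mesozoic → Paleoarchean → Eoarchean; total span 4031 Myr; longest is Eoarchean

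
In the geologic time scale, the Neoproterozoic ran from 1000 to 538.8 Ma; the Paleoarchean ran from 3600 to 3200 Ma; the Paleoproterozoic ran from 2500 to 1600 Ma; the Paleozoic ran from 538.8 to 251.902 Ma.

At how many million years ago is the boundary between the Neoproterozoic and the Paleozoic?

538.8 Ma

The Neoproterozoic ends and the Paleozoic begins at 538.8 Ma.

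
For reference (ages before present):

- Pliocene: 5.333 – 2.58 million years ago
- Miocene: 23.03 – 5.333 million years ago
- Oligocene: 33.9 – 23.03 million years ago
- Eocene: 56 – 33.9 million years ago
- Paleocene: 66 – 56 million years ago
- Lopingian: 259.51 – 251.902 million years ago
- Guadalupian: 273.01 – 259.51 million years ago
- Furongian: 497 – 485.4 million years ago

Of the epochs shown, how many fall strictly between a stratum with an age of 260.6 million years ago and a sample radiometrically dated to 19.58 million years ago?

4

260.6 Ma sits inside the Guadalupian (273.01–259.51) and 19.58 Ma inside the Miocene (23.03–5.333); neither of those is wholly between the two dates.
The listed epochs lying completely between them are Lopingian, Paleocene, Eocene, Oligocene — 4 in all.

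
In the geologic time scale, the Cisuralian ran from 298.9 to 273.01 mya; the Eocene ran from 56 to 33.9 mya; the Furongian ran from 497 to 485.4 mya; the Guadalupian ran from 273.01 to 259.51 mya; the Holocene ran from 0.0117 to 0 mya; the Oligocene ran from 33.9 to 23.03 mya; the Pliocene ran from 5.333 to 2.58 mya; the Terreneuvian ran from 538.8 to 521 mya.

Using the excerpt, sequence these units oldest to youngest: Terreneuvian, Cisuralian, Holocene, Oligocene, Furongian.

Terreneuvian, then Furongian, then Cisuralian, then Oligocene, then Holocene

The oldest of these is Terreneuvian (starts 538.8 Ma) and the youngest is Holocene (ends 0 Ma).
In between, by decreasing start age: Furongian (497), Cisuralian (298.9), Oligocene (33.9).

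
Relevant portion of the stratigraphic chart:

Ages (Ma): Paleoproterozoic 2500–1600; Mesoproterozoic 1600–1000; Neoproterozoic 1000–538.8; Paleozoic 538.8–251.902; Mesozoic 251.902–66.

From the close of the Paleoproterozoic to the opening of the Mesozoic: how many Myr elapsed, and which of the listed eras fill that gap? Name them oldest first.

The Paleoproterozoic closes at 1600 Ma and the Mesozoic opens at 251.902 Ma, so the interval is 1600 − 251.902 = 1348.098 Myr.
An era fits inside if it starts at or after 1600 Ma and ends at or before 251.902 Ma; oldest first that gives Mesoproterozoic, Neoproterozoic, Paleozoic.

1348.098 million years; Mesoproterozoic, Neoproterozoic, Paleozoic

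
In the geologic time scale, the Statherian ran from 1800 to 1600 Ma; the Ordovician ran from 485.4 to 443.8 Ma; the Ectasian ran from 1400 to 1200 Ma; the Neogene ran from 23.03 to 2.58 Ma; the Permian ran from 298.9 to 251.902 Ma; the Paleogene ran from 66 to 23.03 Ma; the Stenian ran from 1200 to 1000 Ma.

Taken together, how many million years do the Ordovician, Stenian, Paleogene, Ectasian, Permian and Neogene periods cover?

552.018 million years

Each duration: Ordovician = 41.6; Stenian = 200; Paleogene = 42.97; Ectasian = 200; Permian = 46.998; Neogene = 20.45.
Sum: 41.6 + 200 + 42.97 + 200 + 46.998 + 20.45 = 552.018 Myr.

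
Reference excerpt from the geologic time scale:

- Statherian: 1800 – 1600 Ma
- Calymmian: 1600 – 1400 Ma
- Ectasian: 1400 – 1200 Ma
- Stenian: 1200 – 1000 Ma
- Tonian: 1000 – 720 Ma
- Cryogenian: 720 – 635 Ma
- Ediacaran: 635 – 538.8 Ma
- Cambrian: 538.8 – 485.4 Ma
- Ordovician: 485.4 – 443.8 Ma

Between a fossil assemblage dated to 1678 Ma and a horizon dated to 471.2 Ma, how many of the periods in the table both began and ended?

1678 Ma sits inside the Statherian (1800–1600) and 471.2 Ma inside the Ordovician (485.4–443.8); neither of those is wholly between the two dates.
The listed periods lying completely between them are Calymmian, Ectasian, Stenian, Tonian, Cryogenian, Ediacaran, Cambrian — 7 in all.

7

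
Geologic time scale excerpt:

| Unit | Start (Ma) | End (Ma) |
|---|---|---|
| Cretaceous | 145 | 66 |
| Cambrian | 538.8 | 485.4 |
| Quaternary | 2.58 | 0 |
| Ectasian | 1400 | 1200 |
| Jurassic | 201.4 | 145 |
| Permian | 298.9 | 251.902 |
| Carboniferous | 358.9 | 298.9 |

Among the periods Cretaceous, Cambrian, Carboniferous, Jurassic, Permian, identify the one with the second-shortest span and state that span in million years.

Cambrian, 53.4 million years

Start − end for each: Cretaceous 145 − 66 = 79; Cambrian 538.8 − 485.4 = 53.4; Carboniferous 358.9 − 298.9 = 60; Jurassic 201.4 − 145 = 56.4; Permian 298.9 − 251.902 = 46.998.
Ranking these from shortest: Permian < Cambrian < Jurassic < Carboniferous < Cretaceous.
Position 2 in that ranking is Cambrian, which lasted 53.4 Myr.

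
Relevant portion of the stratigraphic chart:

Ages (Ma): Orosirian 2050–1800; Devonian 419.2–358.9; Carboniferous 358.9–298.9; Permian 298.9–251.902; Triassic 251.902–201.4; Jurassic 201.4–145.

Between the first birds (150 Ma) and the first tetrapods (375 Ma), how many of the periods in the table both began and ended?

3

375 Ma sits inside the Devonian (419.2–358.9) and 150 Ma inside the Jurassic (201.4–145); neither of those is wholly between the two dates.
The listed periods lying completely between them are Carboniferous, Permian, Triassic — 3 in all.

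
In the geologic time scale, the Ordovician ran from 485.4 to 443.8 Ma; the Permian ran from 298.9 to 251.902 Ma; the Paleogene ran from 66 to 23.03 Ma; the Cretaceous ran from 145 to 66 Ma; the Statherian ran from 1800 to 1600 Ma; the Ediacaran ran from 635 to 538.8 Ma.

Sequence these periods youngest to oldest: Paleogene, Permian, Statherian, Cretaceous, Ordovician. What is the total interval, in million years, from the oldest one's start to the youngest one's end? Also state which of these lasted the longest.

Start ages (Ma): Statherian 1800, Ordovician 485.4, Permian 298.9, Cretaceous 145, Paleogene 66.
Ordered youngest to oldest: Paleogene, Cretaceous, Permian, Ordovician, Statherian.
Span = 1800 − 23.03 = 1776.97 Myr.
Durations: Statherian 200, Permian 46.998, Cretaceous 79, Paleogene 42.97, Ordovician 41.6 → longest is Statherian (200 Myr).

Paleogene, Cretaceous, Permian, Ordovician, Statherian; total span 1776.97 Myr; longest is Statherian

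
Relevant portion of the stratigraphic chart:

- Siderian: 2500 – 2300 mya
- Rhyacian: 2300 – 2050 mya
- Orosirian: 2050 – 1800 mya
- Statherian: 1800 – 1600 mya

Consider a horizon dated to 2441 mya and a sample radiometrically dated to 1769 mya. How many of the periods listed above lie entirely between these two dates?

2

The older date is 2441 Ma and the younger is 1769 Ma.
Periods with start < 2441 and end > 1769 Ma: Rhyacian (2300–2050), Orosirian (2050–1800).
That is 2 complete periods.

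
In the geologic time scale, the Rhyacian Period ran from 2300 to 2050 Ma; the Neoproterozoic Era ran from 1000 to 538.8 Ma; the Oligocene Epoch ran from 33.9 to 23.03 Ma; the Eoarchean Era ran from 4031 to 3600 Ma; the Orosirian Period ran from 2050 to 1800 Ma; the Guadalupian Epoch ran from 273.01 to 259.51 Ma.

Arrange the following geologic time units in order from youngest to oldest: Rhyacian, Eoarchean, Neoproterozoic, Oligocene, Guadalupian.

Oligocene → Guadalupian → Neoproterozoic → Rhyacian → Eoarchean

Read off each span (Ma): Rhyacian 2300–2050; Eoarchean 4031–3600; Neoproterozoic 1000–538.8; Oligocene 33.9–23.03; Guadalupian 273.01–259.51.
Larger Ma is older, so oldest→youngest is Eoarchean, Rhyacian, Neoproterozoic, Guadalupian, Oligocene; reverse it for youngest→oldest.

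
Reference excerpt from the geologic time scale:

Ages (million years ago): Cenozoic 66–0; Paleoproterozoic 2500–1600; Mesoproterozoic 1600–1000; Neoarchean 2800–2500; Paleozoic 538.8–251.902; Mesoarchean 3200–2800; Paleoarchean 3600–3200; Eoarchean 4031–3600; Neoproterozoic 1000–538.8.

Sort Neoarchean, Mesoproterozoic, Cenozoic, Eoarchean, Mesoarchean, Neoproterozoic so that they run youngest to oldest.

Cenozoic → Neoproterozoic → Mesoproterozoic → Neoarchean → Mesoarchean → Eoarchean

Read off each span (Ma): Neoarchean 2800–2500; Mesoproterozoic 1600–1000; Cenozoic 66–0; Eoarchean 4031–3600; Mesoarchean 3200–2800; Neoproterozoic 1000–538.8.
Larger Ma is older, so oldest→youngest is Eoarchean, Mesoarchean, Neoarchean, Mesoproterozoic, Neoproterozoic, Cenozoic; reverse it for youngest→oldest.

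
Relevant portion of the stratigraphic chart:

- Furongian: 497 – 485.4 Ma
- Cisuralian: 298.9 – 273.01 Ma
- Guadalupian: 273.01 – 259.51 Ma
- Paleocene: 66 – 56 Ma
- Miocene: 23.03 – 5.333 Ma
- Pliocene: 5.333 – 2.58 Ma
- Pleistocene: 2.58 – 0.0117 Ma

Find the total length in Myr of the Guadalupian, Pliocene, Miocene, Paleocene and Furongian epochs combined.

Each duration: Guadalupian = 13.5; Pliocene = 2.753; Miocene = 17.697; Paleocene = 10; Furongian = 11.6.
Sum: 13.5 + 2.753 + 17.697 + 10 + 11.6 = 55.55 Myr.

55.55 million years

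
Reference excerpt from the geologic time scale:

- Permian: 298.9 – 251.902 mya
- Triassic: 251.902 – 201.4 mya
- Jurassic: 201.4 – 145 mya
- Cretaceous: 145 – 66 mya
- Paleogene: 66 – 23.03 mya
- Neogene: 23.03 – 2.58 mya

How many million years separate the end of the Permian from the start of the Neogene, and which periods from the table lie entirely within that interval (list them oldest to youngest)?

The Permian closes at 251.902 Ma and the Neogene opens at 23.03 Ma, so the interval is 251.902 − 23.03 = 228.872 Myr.
A period fits inside if it starts at or after 251.902 Ma and ends at or before 23.03 Ma; oldest first that gives Triassic, Jurassic, Cretaceous, Paleogene.

228.872 million years; Triassic, Jurassic, Cretaceous, Paleogene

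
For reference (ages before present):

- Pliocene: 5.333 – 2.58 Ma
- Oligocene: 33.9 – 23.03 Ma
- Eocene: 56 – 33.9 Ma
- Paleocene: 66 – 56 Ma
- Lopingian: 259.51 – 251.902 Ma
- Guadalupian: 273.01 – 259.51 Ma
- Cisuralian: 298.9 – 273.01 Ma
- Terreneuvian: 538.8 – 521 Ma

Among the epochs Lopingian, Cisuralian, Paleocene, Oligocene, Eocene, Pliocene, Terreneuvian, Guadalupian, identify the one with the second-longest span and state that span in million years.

Eocene, 22.1 million years

Start − end for each: Lopingian 259.51 − 251.902 = 7.608; Cisuralian 298.9 − 273.01 = 25.89; Paleocene 66 − 56 = 10; Oligocene 33.9 − 23.03 = 10.87; Eocene 56 − 33.9 = 22.1; Pliocene 5.333 − 2.58 = 2.753; Terreneuvian 538.8 − 521 = 17.8; Guadalupian 273.01 − 259.51 = 13.5.
Ranking these from longest: Cisuralian > Eocene > Terreneuvian > Guadalupian > Oligocene > Paleocene > Lopingian > Pliocene.
Position 2 in that ranking is Eocene, which lasted 22.1 Myr.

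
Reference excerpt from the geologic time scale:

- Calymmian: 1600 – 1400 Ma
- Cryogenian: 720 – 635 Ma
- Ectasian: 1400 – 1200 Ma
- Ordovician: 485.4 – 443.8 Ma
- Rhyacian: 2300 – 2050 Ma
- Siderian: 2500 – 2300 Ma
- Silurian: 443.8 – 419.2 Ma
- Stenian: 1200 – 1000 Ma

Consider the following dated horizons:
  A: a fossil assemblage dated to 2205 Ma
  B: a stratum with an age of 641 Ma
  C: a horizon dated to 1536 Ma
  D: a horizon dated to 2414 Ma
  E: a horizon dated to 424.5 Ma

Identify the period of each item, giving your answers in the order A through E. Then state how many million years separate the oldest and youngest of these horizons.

A — Rhyacian; B — Cryogenian; C — Calymmian; D — Siderian; E — Silurian; span 1989.5 million years

A: 2205 Ma lies in 2300–2050 Ma, so Rhyacian.
B: 641 Ma lies in 720–635 Ma, so Cryogenian.
C: 1536 Ma lies in 1600–1400 Ma, so Calymmian.
D: 2414 Ma lies in 2500–2300 Ma, so Siderian.
E: 424.5 Ma lies in 443.8–419.2 Ma, so Silurian.
Oldest = 2414 Ma, youngest = 424.5 Ma → span 1989.5 Myr.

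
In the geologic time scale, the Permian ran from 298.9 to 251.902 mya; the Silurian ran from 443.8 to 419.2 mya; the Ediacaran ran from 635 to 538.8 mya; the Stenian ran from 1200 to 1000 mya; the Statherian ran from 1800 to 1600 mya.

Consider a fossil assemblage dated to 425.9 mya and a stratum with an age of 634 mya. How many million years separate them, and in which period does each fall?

Elapsed time: 634 − 425.9 = 208.1 Myr.
425.9 Ma lies within 443.8–419.2 Ma: Silurian.
634 Ma lies within 635–538.8 Ma: Ediacaran.

208.1 million years apart; the first in the Silurian, the second in the Ediacaran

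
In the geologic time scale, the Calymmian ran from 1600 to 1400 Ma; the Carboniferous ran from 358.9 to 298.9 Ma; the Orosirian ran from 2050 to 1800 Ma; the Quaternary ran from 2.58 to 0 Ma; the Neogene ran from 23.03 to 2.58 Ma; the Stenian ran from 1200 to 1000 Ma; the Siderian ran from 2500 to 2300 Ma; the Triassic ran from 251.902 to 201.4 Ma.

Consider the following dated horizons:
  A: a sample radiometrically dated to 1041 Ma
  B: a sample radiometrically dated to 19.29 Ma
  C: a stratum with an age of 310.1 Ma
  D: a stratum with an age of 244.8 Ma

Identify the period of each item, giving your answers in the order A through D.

A: 1041 Ma lies in 1200–1000 Ma, so Stenian.
B: 19.29 Ma lies in 23.03–2.58 Ma, so Neogene.
C: 310.1 Ma lies in 358.9–298.9 Ma, so Carboniferous.
D: 244.8 Ma lies in 251.902–201.4 Ma, so Triassic.

A — Stenian; B — Neogene; C — Carboniferous; D — Triassic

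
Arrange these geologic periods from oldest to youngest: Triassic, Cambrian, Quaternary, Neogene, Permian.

Cambrian → Permian → Triassic → Neogene → Quaternary

Era membership (oldest first within each) — Paleozoic: Cambrian, Permian; Mesozoic: Triassic; Cenozoic: Neogene, Quaternary. Paleozoic precedes Mesozoic, which precedes Cenozoic. Concatenating the groups in that era order gives oldest to youngest directly.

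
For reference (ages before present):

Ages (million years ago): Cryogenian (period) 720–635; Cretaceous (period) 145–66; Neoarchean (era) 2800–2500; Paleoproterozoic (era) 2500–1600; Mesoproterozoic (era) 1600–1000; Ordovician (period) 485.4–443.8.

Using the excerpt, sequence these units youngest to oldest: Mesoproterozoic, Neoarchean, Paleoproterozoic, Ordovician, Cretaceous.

Cretaceous → Ordovician → Mesoproterozoic → Paleoproterozoic → Neoarchean

Sorting by start age (ascending Ma, since larger Ma = older): Cretaceous began 145, Ordovician began 485.4, Mesoproterozoic began 1600, Paleoproterozoic began 2500, Neoarchean began 2800.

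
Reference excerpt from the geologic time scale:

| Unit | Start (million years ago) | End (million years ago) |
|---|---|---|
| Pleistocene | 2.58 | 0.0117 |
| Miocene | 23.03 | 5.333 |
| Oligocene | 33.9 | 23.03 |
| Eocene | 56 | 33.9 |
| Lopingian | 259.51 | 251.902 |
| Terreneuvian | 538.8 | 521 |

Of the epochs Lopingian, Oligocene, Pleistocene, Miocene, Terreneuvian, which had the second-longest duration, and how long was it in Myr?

Durations: Lopingian 7.608; Oligocene 10.87; Pleistocene 2.5683; Miocene 17.697; Terreneuvian 17.8 Myr.
Sorted longest-first: Terreneuvian (17.8), Miocene (17.697), Oligocene (10.87), Lopingian (7.608), Pleistocene (2.5683).
The second longest is Miocene at 17.697 Myr.

Miocene, 17.697 million years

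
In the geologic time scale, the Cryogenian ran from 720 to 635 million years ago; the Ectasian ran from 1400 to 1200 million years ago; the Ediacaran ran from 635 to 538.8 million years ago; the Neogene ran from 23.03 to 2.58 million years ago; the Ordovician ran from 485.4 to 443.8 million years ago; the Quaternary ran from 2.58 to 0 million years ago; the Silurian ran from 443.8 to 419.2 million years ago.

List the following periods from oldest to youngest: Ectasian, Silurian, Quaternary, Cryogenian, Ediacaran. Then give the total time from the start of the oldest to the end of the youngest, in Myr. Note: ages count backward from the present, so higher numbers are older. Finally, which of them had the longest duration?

Start ages (Ma): Ectasian 1400, Cryogenian 720, Ediacaran 635, Silurian 443.8, Quaternary 2.58.
Ordered oldest to youngest: Ectasian, Cryogenian, Ediacaran, Silurian, Quaternary.
Span = 1400 − 0 = 1400 Myr.
Durations: Ediacaran 96.2, Cryogenian 85, Ectasian 200, Quaternary 2.58, Silurian 24.6 → longest is Ectasian (200 Myr).

Ectasian, Cryogenian, Ediacaran, Silurian, Quaternary; total span 1400 Myr; longest is Ectasian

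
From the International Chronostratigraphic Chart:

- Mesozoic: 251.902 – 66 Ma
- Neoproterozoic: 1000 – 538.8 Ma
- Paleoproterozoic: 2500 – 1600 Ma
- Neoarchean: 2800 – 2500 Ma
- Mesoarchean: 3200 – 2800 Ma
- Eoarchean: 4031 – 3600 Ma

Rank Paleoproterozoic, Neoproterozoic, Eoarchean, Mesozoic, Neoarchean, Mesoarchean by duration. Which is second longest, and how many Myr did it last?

Neoproterozoic, 461.2 million years

Durations: Paleoproterozoic 900; Neoproterozoic 461.2; Eoarchean 431; Mesozoic 185.902; Neoarchean 300; Mesoarchean 400 Myr.
Sorted longest-first: Paleoproterozoic (900), Neoproterozoic (461.2), Eoarchean (431), Mesoarchean (400), Neoarchean (300), Mesozoic (185.902).
The second longest is Neoproterozoic at 461.2 Myr.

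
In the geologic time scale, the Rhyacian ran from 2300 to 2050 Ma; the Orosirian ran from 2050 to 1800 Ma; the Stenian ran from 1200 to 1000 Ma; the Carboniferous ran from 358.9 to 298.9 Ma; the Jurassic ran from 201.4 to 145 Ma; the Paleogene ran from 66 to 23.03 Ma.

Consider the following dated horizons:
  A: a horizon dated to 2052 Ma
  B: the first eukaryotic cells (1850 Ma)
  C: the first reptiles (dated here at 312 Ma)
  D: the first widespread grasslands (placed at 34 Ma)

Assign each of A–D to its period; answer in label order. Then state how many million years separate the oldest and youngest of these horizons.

A — Rhyacian; B — Orosirian; C — Carboniferous; D — Paleogene; span 2018 million years

A: 2052 Ma lies in 2300–2050 Ma, so Rhyacian.
B: 1850 Ma lies in 2050–1800 Ma, so Orosirian.
C: 312 Ma lies in 358.9–298.9 Ma, so Carboniferous.
D: 34 Ma lies in 66–23.03 Ma, so Paleogene.
Oldest = 2052 Ma, youngest = 34 Ma → span 2018 Myr.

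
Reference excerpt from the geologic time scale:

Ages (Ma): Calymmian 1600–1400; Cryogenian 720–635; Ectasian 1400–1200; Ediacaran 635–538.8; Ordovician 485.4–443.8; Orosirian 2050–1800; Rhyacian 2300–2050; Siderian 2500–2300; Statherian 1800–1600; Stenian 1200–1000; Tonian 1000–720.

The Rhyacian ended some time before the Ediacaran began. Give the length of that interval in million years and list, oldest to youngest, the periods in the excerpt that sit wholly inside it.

The Rhyacian closes at 2050 Ma and the Ediacaran opens at 635 Ma, so the interval is 2050 − 635 = 1415 Myr.
A period fits inside if it starts at or after 2050 Ma and ends at or before 635 Ma; oldest first that gives Orosirian, Statherian, Calymmian, Ectasian, Stenian, Tonian, Cryogenian.

1415 million years; Orosirian, Statherian, Calymmian, Ectasian, Stenian, Tonian, Cryogenian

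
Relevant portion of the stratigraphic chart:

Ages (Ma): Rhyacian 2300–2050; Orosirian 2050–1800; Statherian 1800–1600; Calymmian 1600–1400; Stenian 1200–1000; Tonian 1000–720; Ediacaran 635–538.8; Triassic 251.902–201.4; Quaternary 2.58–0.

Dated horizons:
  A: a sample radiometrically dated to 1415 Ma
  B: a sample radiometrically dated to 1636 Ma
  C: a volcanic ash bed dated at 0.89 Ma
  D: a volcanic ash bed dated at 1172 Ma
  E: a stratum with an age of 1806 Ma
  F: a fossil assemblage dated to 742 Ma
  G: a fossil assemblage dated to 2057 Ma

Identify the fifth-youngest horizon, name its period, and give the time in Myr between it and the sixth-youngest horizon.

Sorted youngest-first by Ma: C (0.89), F (742), D (1172), A (1415), B (1636), E (1806), G (2057).
The fifth youngest is B at 1636 Ma, which lies in 1800–1600 Ma: the Statherian.
The sixth youngest is E at 1806 Ma; separation = |1636 − 1806| = 170 Myr.

B, in the Statherian; 170 million years to E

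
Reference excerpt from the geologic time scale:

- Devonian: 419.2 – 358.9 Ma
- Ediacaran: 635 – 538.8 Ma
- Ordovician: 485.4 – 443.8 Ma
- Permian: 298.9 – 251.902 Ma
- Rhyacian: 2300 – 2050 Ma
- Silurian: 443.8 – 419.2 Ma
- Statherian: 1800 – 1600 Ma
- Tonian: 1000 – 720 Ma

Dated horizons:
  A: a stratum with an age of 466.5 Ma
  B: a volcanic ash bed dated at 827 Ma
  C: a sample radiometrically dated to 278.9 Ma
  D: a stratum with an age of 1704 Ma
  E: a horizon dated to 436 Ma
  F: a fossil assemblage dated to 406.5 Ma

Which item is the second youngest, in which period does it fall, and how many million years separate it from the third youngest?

Smaller Ma means younger, so youngest first: C 278.9 < F 406.5 < E 436 < A 466.5 < B 827 < D 1704.
Counting 2 along gives F (406.5 Ma); the excerpt puts that inside the Devonian, 419.2–358.9 Ma.
Next in line is E (436 Ma), and 436 − 406.5 = 29.5 Myr.

F, in the Devonian; 29.5 million years to E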